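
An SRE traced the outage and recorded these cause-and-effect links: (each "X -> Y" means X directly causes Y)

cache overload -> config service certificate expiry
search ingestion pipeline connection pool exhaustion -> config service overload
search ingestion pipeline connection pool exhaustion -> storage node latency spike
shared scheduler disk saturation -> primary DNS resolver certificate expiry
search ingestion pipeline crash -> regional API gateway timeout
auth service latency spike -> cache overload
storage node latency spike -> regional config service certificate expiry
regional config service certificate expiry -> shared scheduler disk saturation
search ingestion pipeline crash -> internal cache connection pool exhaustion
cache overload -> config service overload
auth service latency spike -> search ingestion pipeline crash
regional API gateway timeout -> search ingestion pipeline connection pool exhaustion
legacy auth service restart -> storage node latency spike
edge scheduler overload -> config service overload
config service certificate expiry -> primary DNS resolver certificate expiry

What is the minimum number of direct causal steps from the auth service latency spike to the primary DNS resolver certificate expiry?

Shortest chain: the auth service latency spike → the cache overload → the config service certificate expiry → the primary DNS resolver certificate expiry.

3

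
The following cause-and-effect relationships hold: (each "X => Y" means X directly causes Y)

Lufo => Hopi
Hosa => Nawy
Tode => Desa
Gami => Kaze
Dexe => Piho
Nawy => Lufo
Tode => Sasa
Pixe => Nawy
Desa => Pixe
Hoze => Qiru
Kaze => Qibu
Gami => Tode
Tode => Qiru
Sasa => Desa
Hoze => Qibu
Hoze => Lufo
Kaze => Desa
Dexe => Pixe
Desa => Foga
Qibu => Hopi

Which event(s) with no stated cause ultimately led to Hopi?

Tracing upstream from Hopi: Hopi ← Qibu ← Kaze ← Gami.
A separate upstream branch: Hopi ← Lufo ← Nawy ← Pixe ← Dexe.
A separate upstream branch: Hopi ← Lufo ← Nawy ← Hosa.
A separate upstream branch: Hopi ← Qibu ← Hoze.
Each of those chain origins has no stated cause.

Dexe, Gami, Hosa, Hoze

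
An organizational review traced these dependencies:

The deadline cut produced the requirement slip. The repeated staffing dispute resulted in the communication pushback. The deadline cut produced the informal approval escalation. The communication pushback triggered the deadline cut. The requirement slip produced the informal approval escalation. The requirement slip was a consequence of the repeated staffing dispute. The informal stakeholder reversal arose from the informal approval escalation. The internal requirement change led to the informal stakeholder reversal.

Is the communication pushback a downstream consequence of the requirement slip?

No

The requirement slip leads to the informal approval escalation, the informal stakeholder reversal; the communication pushback is not among them.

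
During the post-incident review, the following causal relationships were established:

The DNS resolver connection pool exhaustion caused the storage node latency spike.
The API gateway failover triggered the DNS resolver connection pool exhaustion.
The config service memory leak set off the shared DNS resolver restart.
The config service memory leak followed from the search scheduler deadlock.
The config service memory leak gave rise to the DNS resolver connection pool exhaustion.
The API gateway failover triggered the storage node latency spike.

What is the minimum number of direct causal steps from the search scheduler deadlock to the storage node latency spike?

Shortest chain: the search scheduler deadlock → the config service memory leak → the DNS resolver connection pool exhaustion → the storage node latency spike.

3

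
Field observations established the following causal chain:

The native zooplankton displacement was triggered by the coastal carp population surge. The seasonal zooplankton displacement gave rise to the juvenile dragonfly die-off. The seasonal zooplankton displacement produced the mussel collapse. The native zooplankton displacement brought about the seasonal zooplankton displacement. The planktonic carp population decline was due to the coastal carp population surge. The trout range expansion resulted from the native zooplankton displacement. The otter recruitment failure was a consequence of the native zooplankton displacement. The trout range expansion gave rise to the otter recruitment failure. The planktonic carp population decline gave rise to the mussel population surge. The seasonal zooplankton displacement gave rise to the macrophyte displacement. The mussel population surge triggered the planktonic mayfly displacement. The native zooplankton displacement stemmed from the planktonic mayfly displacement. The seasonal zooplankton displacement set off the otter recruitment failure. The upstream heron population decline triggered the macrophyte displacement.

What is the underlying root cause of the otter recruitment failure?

Tracing upstream from the otter recruitment failure: the otter recruitment failure ← the native zooplankton displacement ← the coastal carp population surge.
The coastal carp population surge has no stated cause, so it is the root.

the coastal carp population surge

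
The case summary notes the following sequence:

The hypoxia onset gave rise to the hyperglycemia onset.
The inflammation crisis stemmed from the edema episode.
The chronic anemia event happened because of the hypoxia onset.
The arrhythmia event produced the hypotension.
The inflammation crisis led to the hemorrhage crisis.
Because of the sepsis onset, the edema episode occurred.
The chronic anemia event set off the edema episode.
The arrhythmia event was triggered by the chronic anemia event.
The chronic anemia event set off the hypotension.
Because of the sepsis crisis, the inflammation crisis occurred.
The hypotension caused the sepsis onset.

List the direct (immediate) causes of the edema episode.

the chronic anemia event, the sepsis onset

Upstream contributors include the hypoxia onset, the arrhythmia event, the hypotension, but only the chronic anemia event, the sepsis onset feed directly into the edema episode.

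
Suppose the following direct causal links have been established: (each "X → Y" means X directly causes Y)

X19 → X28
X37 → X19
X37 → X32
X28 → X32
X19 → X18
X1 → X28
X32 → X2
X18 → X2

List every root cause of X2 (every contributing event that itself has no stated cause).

X1, X37

Tracing upstream from X2: X2 ← X32 ← X37.
A separate upstream branch: X2 ← X32 ← X28 ← X1.
Each of those chain origins has no stated cause.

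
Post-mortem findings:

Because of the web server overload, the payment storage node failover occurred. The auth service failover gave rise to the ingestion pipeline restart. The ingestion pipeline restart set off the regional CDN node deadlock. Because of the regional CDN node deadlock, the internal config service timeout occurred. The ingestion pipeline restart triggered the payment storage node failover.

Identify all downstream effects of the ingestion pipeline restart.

the internal config service timeout, the payment storage node failover, the regional CDN node deadlock

Direct effects: the regional CDN node deadlock, the payment storage node failover.
2 steps out: the internal config service timeout.
Not reachable from it: the auth service failover, the web server overload.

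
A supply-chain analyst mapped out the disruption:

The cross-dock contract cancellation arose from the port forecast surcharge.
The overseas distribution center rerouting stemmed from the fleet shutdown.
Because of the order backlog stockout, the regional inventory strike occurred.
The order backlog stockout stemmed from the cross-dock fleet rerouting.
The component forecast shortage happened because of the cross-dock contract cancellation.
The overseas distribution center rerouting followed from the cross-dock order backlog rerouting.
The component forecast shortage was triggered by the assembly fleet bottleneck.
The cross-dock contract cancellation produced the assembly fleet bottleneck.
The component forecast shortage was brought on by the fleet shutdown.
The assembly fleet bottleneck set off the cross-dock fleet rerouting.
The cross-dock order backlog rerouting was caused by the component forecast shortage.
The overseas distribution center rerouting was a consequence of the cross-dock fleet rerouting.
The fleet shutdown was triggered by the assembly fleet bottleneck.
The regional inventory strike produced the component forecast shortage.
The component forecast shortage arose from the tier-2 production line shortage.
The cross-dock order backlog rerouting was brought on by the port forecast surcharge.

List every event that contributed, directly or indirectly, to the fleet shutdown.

Immediate cause of the fleet shutdown: the assembly fleet bottleneck.
Further upstream: the port forecast surcharge, the cross-dock contract cancellation.

the assembly fleet bottleneck, the cross-dock contract cancellation, the port forecast surcharge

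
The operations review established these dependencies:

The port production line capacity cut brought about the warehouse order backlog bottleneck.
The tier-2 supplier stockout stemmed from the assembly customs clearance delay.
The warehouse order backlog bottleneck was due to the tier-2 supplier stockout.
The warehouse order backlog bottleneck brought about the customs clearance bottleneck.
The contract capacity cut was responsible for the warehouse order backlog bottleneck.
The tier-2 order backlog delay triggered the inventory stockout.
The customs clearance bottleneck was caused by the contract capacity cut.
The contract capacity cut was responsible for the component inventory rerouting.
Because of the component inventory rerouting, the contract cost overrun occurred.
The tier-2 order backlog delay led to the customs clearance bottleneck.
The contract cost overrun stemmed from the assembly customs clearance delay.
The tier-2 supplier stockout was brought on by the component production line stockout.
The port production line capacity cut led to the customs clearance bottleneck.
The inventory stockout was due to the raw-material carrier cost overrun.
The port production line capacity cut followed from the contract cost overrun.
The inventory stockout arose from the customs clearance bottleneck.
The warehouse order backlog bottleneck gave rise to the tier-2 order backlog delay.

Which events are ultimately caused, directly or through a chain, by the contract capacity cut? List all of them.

Direct effects: the component inventory rerouting, the warehouse order backlog bottleneck, the customs clearance bottleneck.
2 steps out: the contract cost overrun, the tier-2 order backlog delay, the inventory stockout.
3 steps out: the port production line capacity cut.
Not reachable from it: the component production line stockout, the assembly customs clearance delay, the tier-2 supplier stockout, the raw-material carrier cost overrun.

the component inventory rerouting, the contract cost overrun, the customs clearance bottleneck, the inventory stockout, the port production line capacity cut, the tier-2 order backlog delay, the warehouse order backlog bottleneck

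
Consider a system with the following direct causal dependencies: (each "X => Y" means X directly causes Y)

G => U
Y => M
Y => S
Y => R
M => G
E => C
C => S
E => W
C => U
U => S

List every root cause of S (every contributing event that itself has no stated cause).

Tracing upstream from S: S ← C ← E.
A separate upstream branch: S ← Y.
Each of those chain origins has no stated cause.

E, Y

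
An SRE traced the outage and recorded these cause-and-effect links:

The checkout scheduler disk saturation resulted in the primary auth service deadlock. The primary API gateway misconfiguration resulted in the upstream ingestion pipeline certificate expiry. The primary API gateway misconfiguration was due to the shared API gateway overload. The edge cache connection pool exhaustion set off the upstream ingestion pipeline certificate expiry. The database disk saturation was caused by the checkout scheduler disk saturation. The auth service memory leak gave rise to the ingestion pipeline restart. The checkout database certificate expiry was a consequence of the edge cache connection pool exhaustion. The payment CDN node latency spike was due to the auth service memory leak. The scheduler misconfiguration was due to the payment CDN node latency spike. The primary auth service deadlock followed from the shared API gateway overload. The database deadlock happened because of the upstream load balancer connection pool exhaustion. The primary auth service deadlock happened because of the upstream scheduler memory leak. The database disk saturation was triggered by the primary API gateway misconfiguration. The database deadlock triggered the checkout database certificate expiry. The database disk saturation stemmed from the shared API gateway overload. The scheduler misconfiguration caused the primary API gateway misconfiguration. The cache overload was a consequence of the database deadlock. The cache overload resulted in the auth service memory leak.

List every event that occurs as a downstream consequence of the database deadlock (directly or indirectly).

Direct effects: the cache overload, the checkout database certificate expiry.
2 steps out: the auth service memory leak.
3 steps out: the ingestion pipeline restart, the payment CDN node latency spike.
4 steps out: the scheduler misconfiguration.
5 steps out: the primary API gateway misconfiguration.
6 steps out: the database disk saturation, the upstream ingestion pipeline certificate expiry.
Not reachable from it: the upstream load balancer connection pool exhaustion, the checkout scheduler disk saturation, the upstream scheduler memory leak, the shared API gateway overload, the primary auth service deadlock, the edge cache connection pool exhaustion.

the auth service memory leak, the cache overload, the checkout database certificate expiry, the database disk saturation, the ingestion pipeline restart, the payment CDN node latency spike, the primary API gateway misconfiguration, the scheduler misconfiguration, the upstream ingestion pipeline certificate expiry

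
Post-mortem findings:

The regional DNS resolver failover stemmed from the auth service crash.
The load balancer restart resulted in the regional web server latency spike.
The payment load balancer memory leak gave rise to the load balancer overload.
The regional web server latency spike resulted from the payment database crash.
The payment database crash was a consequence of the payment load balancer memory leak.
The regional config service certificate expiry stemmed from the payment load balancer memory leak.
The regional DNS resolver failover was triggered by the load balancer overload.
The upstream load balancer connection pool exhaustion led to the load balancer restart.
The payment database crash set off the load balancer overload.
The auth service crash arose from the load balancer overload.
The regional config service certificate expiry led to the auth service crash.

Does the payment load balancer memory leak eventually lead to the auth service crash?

Yes

There is a causal chain: the payment load balancer memory leak → the load balancer overload → the auth service crash.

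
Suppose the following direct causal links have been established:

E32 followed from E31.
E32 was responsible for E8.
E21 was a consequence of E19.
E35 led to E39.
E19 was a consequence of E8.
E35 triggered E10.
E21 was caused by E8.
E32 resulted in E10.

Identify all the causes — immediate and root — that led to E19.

Immediate cause of E19: E8.
Further upstream: E31, E32.

E31, E32, E8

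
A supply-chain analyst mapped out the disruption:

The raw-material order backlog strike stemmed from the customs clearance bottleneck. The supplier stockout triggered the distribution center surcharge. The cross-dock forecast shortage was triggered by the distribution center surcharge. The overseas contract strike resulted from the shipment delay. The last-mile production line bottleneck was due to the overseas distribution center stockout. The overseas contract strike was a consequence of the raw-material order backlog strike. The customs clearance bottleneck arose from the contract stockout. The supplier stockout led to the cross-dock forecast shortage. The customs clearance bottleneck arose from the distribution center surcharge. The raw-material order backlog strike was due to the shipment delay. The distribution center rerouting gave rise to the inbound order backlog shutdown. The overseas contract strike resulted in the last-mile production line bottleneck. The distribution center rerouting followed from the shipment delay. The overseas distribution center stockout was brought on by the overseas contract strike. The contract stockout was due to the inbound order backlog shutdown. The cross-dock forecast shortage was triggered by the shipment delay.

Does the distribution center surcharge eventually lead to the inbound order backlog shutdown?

No

The distribution center surcharge leads to the cross-dock forecast shortage, the customs clearance bottleneck, the raw-material order backlog strike, the overseas contract strike, the overseas distribution center stockout, the last-mile production line bottleneck; the inbound order backlog shutdown is not among them.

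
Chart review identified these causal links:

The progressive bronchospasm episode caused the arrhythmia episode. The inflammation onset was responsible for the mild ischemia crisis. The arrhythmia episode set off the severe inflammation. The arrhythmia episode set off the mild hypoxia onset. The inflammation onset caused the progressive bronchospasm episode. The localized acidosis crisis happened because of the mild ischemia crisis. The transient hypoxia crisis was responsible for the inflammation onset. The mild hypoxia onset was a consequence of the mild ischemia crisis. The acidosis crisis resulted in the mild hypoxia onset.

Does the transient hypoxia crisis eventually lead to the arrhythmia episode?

Yes

There is a causal chain: the transient hypoxia crisis → the inflammation onset → the progressive bronchospasm episode → the arrhythmia episode.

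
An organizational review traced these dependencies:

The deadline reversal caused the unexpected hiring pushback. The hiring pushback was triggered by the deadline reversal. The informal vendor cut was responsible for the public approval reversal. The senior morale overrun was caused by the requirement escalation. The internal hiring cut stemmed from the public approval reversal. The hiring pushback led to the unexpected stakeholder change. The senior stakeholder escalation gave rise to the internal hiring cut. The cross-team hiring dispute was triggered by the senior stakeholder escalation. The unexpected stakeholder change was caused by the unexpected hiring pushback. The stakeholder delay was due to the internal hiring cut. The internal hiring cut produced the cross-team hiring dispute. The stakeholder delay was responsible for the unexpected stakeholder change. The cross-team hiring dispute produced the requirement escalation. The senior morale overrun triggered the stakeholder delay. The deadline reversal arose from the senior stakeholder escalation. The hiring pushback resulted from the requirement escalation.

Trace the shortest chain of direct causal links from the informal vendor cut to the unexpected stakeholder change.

the informal vendor cut → the public approval reversal
the public approval reversal → the internal hiring cut
the internal hiring cut → the stakeholder delay
the stakeholder delay → the unexpected stakeholder change
Length: 4 steps.

the informal vendor cut → the public approval reversal → the internal hiring cut → the stakeholder delay → the unexpected stakeholder change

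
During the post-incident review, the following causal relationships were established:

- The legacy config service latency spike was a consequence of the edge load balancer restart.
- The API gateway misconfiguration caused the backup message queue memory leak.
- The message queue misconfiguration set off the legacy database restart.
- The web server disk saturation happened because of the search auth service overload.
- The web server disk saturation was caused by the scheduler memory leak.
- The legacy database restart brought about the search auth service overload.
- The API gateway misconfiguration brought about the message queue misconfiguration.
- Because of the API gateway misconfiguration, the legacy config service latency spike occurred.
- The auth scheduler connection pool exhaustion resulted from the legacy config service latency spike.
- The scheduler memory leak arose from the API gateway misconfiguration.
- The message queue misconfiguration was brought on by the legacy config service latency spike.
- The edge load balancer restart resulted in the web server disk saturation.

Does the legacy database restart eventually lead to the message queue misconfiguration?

The legacy database restart leads to the search auth service overload, the web server disk saturation; the message queue misconfiguration is not among them.

No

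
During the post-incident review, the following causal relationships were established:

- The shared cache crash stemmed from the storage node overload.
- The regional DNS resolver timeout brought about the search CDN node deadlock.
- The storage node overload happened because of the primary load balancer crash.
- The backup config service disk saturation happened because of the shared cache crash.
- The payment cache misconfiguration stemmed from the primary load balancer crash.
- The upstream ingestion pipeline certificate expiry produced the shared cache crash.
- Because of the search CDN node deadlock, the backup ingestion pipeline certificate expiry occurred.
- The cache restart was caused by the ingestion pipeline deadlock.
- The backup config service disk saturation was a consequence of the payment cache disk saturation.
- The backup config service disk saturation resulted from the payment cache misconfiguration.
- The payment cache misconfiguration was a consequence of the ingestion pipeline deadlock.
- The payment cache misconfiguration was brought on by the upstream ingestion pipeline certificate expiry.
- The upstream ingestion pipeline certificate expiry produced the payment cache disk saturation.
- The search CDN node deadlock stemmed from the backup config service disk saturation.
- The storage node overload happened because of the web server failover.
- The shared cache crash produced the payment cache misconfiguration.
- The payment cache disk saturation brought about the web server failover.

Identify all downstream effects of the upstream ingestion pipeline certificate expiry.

the backup config service disk saturation, the backup ingestion pipeline certificate expiry, the payment cache disk saturation, the payment cache misconfiguration, the search CDN node deadlock, the shared cache crash, the storage node overload, the web server failover

Direct effects: the payment cache disk saturation, the shared cache crash, the payment cache misconfiguration.
2 steps out: the web server failover, the backup config service disk saturation.
3 steps out: the storage node overload, the search CDN node deadlock.
4 steps out: the backup ingestion pipeline certificate expiry.
Not reachable from it: the regional DNS resolver timeout, the primary load balancer crash, the ingestion pipeline deadlock, the cache restart.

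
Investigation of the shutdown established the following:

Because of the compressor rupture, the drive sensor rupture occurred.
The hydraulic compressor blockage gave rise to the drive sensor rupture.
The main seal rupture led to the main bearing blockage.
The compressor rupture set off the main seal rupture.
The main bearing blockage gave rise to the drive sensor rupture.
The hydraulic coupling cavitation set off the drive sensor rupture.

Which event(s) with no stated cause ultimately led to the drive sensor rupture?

the compressor rupture, the hydraulic compressor blockage, the hydraulic coupling cavitation

Tracing upstream from the drive sensor rupture: the drive sensor rupture ← the compressor rupture.
A separate upstream branch: the drive sensor rupture ← the hydraulic compressor blockage.
A separate upstream branch: the drive sensor rupture ← the hydraulic coupling cavitation.
Each of those chain origins has no stated cause.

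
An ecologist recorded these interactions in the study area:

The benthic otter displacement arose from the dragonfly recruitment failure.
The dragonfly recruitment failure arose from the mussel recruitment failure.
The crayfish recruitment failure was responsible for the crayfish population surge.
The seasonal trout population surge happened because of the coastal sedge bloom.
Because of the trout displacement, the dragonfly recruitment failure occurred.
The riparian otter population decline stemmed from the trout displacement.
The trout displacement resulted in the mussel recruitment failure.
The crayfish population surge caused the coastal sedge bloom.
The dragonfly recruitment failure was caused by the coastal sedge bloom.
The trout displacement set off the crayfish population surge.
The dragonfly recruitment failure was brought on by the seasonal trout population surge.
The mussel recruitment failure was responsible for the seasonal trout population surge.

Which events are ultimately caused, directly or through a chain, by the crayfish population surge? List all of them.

the benthic otter displacement, the coastal sedge bloom, the dragonfly recruitment failure, the seasonal trout population surge

Direct effects: the coastal sedge bloom.
2 steps out: the seasonal trout population surge, the dragonfly recruitment failure.
3 steps out: the benthic otter displacement.
Not reachable from it: the trout displacement, the crayfish recruitment failure, the riparian otter population decline, the mussel recruitment failure.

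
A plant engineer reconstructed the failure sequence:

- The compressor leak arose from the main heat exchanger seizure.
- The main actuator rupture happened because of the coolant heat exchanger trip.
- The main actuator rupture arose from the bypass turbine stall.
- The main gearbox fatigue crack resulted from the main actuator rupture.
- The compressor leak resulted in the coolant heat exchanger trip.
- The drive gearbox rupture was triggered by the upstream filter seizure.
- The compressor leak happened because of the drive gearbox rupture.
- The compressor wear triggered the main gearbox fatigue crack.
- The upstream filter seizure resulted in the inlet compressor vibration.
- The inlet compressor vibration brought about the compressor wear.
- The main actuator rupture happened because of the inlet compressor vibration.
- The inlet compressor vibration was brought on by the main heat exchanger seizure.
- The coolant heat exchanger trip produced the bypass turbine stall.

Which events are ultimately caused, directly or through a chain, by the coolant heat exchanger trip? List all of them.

Direct effects: the bypass turbine stall, the main actuator rupture.
2 steps out: the main gearbox fatigue crack.
Not reachable from it: the main heat exchanger seizure, the upstream filter seizure, the drive gearbox rupture, the compressor leak, the inlet compressor vibration, the compressor wear.

the bypass turbine stall, the main actuator rupture, the main gearbox fatigue crack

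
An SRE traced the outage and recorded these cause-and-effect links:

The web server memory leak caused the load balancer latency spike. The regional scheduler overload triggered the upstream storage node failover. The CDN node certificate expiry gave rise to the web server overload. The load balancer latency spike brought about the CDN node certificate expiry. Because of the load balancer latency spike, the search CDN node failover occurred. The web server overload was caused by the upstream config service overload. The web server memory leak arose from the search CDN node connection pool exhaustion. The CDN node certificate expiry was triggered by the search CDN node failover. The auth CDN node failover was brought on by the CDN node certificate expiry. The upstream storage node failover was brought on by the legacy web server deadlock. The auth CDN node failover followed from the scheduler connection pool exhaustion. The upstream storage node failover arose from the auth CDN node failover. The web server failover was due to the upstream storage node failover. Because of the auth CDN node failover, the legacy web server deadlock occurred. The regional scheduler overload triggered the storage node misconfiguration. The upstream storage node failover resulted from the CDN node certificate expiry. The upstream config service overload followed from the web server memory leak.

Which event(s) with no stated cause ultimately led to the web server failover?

Tracing upstream from the web server failover: the web server failover ← the upstream storage node failover ← the regional scheduler overload.
A separate upstream branch: the web server failover ← the upstream storage node failover ← the CDN node certificate expiry ← the load balancer latency spike ← the web server memory leak ← the search CDN node connection pool exhaustion.
A separate upstream branch: the web server failover ← the upstream storage node failover ← the auth CDN node failover ← the scheduler connection pool exhaustion.
Each of those chain origins has no stated cause.

the regional scheduler overload, the scheduler connection pool exhaustion, the search CDN node connection pool exhaustion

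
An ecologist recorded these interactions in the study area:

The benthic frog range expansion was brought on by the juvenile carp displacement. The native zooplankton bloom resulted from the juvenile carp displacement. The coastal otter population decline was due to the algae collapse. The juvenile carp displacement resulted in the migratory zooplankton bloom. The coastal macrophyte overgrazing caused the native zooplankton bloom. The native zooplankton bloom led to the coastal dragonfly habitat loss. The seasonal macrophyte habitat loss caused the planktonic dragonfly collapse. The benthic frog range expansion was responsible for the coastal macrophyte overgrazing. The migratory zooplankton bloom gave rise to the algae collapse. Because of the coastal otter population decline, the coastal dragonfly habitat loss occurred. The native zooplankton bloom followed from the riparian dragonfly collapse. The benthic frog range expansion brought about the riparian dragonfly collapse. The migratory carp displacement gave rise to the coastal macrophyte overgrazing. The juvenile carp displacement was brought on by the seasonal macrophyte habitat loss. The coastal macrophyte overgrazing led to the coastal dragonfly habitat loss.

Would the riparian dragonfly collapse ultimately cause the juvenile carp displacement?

No

The riparian dragonfly collapse leads to the native zooplankton bloom, the coastal dragonfly habitat loss; the juvenile carp displacement is not among them.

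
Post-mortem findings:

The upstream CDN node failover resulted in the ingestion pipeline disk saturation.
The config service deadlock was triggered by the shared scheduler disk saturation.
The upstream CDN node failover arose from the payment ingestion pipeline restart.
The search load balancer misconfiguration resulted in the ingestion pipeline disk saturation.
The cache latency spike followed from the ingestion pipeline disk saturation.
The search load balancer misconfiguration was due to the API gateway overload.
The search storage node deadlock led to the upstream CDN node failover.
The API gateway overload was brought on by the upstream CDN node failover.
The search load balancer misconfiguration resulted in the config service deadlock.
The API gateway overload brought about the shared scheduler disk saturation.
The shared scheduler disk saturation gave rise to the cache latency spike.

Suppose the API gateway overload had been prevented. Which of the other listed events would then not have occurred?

the config service deadlock, the search load balancer misconfiguration, the shared scheduler disk saturation

Downstream of the API gateway overload: the shared scheduler disk saturation, the search load balancer misconfiguration, the config service deadlock, the ingestion pipeline disk saturation, the cache latency spike.
Of those, still caused via another path: the ingestion pipeline disk saturation, the cache latency spike.
The remainder have no surviving cause.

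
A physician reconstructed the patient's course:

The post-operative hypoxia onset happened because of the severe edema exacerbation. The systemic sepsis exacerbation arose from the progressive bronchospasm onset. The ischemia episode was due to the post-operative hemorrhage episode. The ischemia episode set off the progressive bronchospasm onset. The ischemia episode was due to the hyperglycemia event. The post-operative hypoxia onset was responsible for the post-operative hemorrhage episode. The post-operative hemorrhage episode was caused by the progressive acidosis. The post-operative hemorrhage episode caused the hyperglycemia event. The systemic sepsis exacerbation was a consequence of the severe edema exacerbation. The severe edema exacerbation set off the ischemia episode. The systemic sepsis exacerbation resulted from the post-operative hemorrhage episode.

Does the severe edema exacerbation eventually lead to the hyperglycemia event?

Yes

There is a causal chain: the severe edema exacerbation → the post-operative hypoxia onset → the post-operative hemorrhage episode → the hyperglycemia event.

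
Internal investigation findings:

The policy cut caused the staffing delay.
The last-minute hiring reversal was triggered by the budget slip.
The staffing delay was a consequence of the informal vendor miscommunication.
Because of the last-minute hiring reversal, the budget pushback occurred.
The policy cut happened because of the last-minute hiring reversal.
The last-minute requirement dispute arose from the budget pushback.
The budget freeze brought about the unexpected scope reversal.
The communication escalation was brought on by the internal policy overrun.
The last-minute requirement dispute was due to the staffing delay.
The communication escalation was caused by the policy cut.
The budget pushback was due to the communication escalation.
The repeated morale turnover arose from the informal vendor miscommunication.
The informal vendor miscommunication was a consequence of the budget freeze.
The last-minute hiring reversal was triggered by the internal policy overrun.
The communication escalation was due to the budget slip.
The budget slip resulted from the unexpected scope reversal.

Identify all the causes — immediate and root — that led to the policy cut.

Immediate cause of the policy cut: the last-minute hiring reversal.
Further upstream: the budget freeze, the unexpected scope reversal, the internal policy overrun, the budget slip.

the budget freeze, the budget slip, the internal policy overrun, the last-minute hiring reversal, the unexpected scope reversal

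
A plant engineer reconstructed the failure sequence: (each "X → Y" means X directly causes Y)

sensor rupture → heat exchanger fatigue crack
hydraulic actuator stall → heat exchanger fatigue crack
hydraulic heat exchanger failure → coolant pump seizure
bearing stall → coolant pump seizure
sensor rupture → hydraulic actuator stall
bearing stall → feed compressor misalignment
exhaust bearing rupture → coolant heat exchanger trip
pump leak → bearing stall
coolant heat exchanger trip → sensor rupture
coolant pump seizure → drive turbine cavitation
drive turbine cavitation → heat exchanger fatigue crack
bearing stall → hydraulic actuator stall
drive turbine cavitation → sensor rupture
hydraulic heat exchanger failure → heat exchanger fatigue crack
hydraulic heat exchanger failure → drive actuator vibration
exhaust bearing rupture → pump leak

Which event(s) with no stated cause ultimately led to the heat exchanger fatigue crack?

Tracing upstream from the heat exchanger fatigue crack: the heat exchanger fatigue crack ← the hydraulic heat exchanger failure.
A separate upstream branch: the heat exchanger fatigue crack ← the sensor rupture ← the coolant heat exchanger trip ← the exhaust bearing rupture.
Each of those chain origins has no stated cause.

the exhaust bearing rupture, the hydraulic heat exchanger failure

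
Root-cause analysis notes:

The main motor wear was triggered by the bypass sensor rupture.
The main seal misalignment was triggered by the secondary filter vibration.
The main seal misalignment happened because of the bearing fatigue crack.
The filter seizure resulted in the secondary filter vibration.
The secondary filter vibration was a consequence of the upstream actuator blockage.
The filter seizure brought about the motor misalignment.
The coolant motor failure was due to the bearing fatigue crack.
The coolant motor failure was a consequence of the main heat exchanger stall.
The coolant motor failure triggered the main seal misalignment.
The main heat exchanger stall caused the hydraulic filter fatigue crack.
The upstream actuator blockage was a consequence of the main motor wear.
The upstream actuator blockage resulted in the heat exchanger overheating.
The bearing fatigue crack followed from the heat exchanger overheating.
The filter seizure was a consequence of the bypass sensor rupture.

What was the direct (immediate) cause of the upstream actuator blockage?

Upstream contributors include the bypass sensor rupture, but only the main motor wear feeds directly into the upstream actuator blockage.

the main motor wear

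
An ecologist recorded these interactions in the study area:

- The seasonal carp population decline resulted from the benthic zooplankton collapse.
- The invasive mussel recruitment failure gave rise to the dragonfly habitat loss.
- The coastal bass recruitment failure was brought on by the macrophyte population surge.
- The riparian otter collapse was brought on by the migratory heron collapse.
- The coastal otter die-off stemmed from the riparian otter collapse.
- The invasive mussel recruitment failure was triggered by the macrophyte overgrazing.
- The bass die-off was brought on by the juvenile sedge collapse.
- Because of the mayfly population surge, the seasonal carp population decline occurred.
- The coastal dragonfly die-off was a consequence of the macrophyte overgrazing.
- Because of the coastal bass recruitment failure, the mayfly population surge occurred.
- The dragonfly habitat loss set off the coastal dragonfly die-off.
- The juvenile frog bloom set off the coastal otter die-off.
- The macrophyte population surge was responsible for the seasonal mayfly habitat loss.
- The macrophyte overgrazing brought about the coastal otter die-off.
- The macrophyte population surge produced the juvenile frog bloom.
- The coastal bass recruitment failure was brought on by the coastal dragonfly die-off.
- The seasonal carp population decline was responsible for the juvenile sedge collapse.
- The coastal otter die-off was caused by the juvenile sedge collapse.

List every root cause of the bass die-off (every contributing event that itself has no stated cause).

Tracing upstream from the bass die-off: the bass die-off ← the juvenile sedge collapse ← the seasonal carp population decline ← the benthic zooplankton collapse.
A separate upstream branch: the bass die-off ← the juvenile sedge collapse ← the seasonal carp population decline ← the mayfly population surge ← the coastal bass recruitment failure ← the macrophyte population surge.
A separate upstream branch: the bass die-off ← the juvenile sedge collapse ← the seasonal carp population decline ← the mayfly population surge ← the coastal bass recruitment failure ← the coastal dragonfly die-off ← the macrophyte overgrazing.
Each of those chain origins has no stated cause.

the benthic zooplankton collapse, the macrophyte overgrazing, the macrophyte population surge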